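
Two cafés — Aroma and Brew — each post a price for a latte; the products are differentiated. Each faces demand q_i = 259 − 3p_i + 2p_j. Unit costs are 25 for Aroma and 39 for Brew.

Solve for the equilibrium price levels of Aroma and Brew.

86.125, 91.375

Aroma's profit: π = (p_{Aroma} − 25)(259 − 3p_{Aroma} + 2p_{Brew}).
∂π/∂p_{Aroma} = 334 − 6p_{Aroma} + 2p_{Brew} = 0 ⇒ p_{Aroma} = 167/3 + (1/3)p_{Brew}.
Similarly p_{Brew} = 188/3 + (1/3)p_{Aroma}.
Solving the two reaction functions simultaneously: (1 − (1/3)(1/3))p_{Aroma} = 167/3 + (1/3)·(188/3), so (8/9)p_{Aroma} = 689/9 and p_{Aroma} = 86.125.
Then p_{Brew} = 188/3 + (1/3)·86.125 = 91.375.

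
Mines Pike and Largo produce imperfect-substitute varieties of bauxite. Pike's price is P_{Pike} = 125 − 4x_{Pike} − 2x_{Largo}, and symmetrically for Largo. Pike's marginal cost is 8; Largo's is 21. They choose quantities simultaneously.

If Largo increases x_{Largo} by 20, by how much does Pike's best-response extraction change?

-5

Mine Pike's profit: π = x_{Pike}(125 − 4x_{Pike} − 2x_{Largo}) − 8x_{Pike}.
∂π/∂x_{Pike} = 117 − 8x_{Pike} − 2x_{Largo} = 0 ⇒ x_{Pike} = 14.625 − 0.25x_{Largo}.
The reaction-function slope is −0.25, so a 20-unit rise in x_{Largo} moves x_{Pike} by −0.25 × 20 = −5. Pike's best response falls — the actions are strategic substitutes.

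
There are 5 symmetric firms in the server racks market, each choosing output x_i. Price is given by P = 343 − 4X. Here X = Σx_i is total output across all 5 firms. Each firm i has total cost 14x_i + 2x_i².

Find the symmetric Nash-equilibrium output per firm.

A representative firm's profit is π_i = x_i(343 − 4X) − 14x_i − 2x_i², with X = x_i + Σ_{j≠i} x_j.
First-order condition: 329 − 12x_i − 4Σ_{j≠i} x_j = 0.
With identical firms, set every x_j = x: then 329 − 12x − 16x = 0, i.e. x = 329/28 = 11.75.

11.75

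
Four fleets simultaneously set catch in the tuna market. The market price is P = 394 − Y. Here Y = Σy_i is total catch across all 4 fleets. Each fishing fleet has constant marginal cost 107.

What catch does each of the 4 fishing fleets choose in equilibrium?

57.4

A representative fishing fleet's profit is π_i = y_i(394 − Y) − 107y_i, with Y = y_i + Σ_{j≠i} y_j.
First-order condition: 287 − 2y_i − Σ_{j≠i} y_j = 0.
Imposing symmetry (y_j = y for all j) turns Σ_{j≠i} y_j into 3y, so 287 = 5y and y = 57.4.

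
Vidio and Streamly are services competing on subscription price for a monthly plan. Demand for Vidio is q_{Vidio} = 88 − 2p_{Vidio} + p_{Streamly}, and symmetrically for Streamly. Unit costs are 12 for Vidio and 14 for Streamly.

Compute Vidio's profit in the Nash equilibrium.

1310.72

Vidio's profit: π = (p_{Vidio} − 12)(88 − 2p_{Vidio} + p_{Streamly}).
∂π/∂p_{Vidio} = 112 − 4p_{Vidio} + p_{Streamly} = 0 ⇒ p_{Vidio} = 28 + 0.25p_{Streamly}.
Similarly p_{Streamly} = 29 + 0.25p_{Vidio}.
Substituting the second reaction function into the first: p_{Vidio} = 28 + 0.25(29 + 0.25p_{Vidio}), which gives 0.9375p_{Vidio} = 35.25 ⇒ p_{Vidio} = 37.6.
Then p_{Streamly} = 29 + 0.25·37.6 = 38.4.
q_{Vidio} = 88 − 2·37.6 + 38.4 = 51.2.
Profit = (37.6 − 12)·51.2 = 1310.72.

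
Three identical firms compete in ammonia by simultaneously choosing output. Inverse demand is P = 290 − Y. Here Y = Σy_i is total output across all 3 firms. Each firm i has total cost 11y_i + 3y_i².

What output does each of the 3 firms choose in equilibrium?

A representative firm's profit is π_i = y_i(290 − Y) − 11y_i − 3y_i², with Y = y_i + Σ_{j≠i} y_j.
First-order condition: 279 − 8y_i − Σ_{j≠i} y_j = 0.
With identical firms, set every y_j = y: then 279 − 8y − 2y = 0, i.e. y = 279/10 = 27.9.

27.9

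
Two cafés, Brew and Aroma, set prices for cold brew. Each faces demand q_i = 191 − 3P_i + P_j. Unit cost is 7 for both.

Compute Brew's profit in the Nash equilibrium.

Brew's profit: π = (P_{Brew} − 7)(191 − 3P_{Brew} + P_{Aroma}).
∂π/∂P_{Brew} = 212 − 6P_{Brew} + P_{Aroma} = 0 ⇒ P_{Brew} = 106/3 + (1/6)P_{Aroma}.
By symmetry P_{Aroma} = P_{Brew}; substituting into the reaction function, (5/6)P_{Brew} = 106/3 and P_{Brew} = 42.4.
q_{Brew} = 191 − 3·42.4 + 42.4 = 106.2.
Profit = (42.4 − 7)·106.2 = 3759.48.

3759.48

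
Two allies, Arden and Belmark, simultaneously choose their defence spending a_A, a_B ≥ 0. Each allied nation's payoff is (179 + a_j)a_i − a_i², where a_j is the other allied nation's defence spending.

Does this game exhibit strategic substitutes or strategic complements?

strategic complements

Arden's payoff is (179 + a_B)a_A − a_A².
∂π/∂a_A = 179 + a_B − 2a_A = 0, so a_A = 89.5 + 0.5a_B.
The best-response slope da_A/da_B = 0.5 > 0: the reaction function is upward-sloping, so the choices are strategic complements.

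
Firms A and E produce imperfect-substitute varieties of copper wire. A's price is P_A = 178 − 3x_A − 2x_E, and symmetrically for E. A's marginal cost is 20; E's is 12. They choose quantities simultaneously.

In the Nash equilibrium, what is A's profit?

Firm A's profit: π = x_A(178 − 3x_A − 2x_E) − 20x_A.
∂π/∂x_A = 158 − 6x_A − 2x_E = 0 ⇒ x_A = 79/3 − (1/3)x_E.
Similarly x_E = 83/3 − (1/3)x_A.
Substituting the second reaction function into the first: x_A = 79/3 − (1/3)(83/3 − (1/3)x_A), which gives (8/9)x_A = 154/9 ⇒ x_A = 19.25.
Then x_E = 83/3 − (1/3)·19.25 = 21.25.
P_A = 178 − 3·19.25 − 2·21.25 = 77.75.
Profit = (77.75 − 20)·19.25 = 1111.6875.

1111.6875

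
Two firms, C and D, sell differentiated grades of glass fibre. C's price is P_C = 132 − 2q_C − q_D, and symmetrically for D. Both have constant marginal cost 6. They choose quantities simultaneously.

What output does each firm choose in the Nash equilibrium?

25.2

Firm C's profit: π = q_C(132 − 2q_C − q_D) − 6q_C.
∂π/∂q_C = 126 − 4q_C − q_D = 0 ⇒ q_C = 31.5 − 0.25q_D.
By symmetry q_D = q_C; substituting into the reaction function, 1.25q_C = 31.5 and q_C = 25.2.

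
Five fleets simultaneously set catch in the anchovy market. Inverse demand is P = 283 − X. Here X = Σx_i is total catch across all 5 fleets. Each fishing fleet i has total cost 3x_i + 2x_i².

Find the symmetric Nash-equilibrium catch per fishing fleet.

A representative fishing fleet's profit is π_i = x_i(283 − X) − 3x_i − 2x_i², with X = x_i + Σ_{j≠i} x_j.
First-order condition: 280 − 6x_i − Σ_{j≠i} x_j = 0.
Imposing symmetry (x_j = x for all j) turns Σ_{j≠i} x_j into 4x, so 280 = 10x and x = 28.

28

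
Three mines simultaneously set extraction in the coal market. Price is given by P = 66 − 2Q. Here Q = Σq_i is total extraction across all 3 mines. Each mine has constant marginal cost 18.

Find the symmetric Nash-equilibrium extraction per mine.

A representative mine's profit is π_i = q_i(66 − 2Q) − 18q_i, with Q = q_i + Σ_{j≠i} q_j.
First-order condition: 48 − 4q_i − 2Σ_{j≠i} q_j = 0.
With identical mines, set every q_j = q: then 48 − 4q − 4q = 0, i.e. q = 48/8 = 6.

6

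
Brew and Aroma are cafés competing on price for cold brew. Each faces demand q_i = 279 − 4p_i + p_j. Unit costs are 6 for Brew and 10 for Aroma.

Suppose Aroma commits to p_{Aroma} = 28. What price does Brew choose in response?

Brew's profit: π = (p_{Brew} − 6)(279 − 4p_{Brew} + p_{Aroma}).
∂π/∂p_{Brew} = 303 − 8p_{Brew} + p_{Aroma} = 0 ⇒ p_{Brew} = 37.875 + 0.125p_{Aroma}.
At p_{Aroma} = 28: p_{Brew} = 37.875 + 0.125·28 = 41.375.

41.375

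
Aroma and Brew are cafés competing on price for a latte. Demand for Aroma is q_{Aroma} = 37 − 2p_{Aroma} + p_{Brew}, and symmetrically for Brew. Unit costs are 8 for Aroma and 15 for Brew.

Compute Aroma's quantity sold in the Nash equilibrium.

21.2

Aroma's profit: π = (p_{Aroma} − 8)(37 − 2p_{Aroma} + p_{Brew}).
∂π/∂p_{Aroma} = 53 − 4p_{Aroma} + p_{Brew} = 0 ⇒ p_{Aroma} = 13.25 + 0.25p_{Brew}.
Similarly p_{Brew} = 16.75 + 0.25p_{Aroma}.
Solving the two reaction functions simultaneously: (1 − (0.25)(0.25))p_{Aroma} = 13.25 + 0.25·16.75, so 0.9375p_{Aroma} = 17.4375 and p_{Aroma} = 18.6.
Then p_{Brew} = 16.75 + 0.25·18.6 = 21.4.
q_{Aroma} = 37 − 2·18.6 + 21.4 = 21.2.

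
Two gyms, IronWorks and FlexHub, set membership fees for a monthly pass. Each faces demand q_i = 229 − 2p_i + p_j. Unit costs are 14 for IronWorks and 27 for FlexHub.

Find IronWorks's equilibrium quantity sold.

146.8

IronWorks's profit: π = (p_{IronWorks} − 14)(229 − 2p_{IronWorks} + p_{FlexHub}).
∂π/∂p_{IronWorks} = 257 − 4p_{IronWorks} + p_{FlexHub} = 0 ⇒ p_{IronWorks} = 64.25 + 0.25p_{FlexHub}.
Similarly p_{FlexHub} = 70.75 + 0.25p_{IronWorks}.
Solving the two reaction functions simultaneously: (1 − (0.25)(0.25))p_{IronWorks} = 64.25 + 0.25·70.75, so 0.9375p_{IronWorks} = 81.9375 and p_{IronWorks} = 87.4.
Then p_{FlexHub} = 70.75 + 0.25·87.4 = 92.6.
q_{IronWorks} = 229 − 2·87.4 + 92.6 = 146.8.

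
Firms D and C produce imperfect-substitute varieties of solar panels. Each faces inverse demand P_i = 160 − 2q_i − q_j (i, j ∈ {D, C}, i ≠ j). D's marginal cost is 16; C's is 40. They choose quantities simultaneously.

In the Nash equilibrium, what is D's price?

76.8

Firm D's profit: π = q_D(160 − 2q_D − q_C) − 16q_D.
∂π/∂q_D = 144 − 4q_D − q_C = 0 ⇒ q_D = 36 − 0.25q_C.
Similarly q_C = 30 − 0.25q_D.
Solving the two reaction functions simultaneously: (1 − (−0.25)(−0.25))q_D = 36 − 0.25·30, so 0.9375q_D = 28.5 and q_D = 30.4.
Then q_C = 30 − 0.25·30.4 = 22.4.
P_D = 160 − 2·30.4 − 22.4 = 76.8.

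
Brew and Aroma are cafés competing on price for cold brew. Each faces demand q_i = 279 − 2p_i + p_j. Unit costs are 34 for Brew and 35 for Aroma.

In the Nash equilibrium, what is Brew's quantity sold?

Brew's profit: π = (p_{Brew} − 34)(279 − 2p_{Brew} + p_{Aroma}).
∂π/∂p_{Brew} = 347 − 4p_{Brew} + p_{Aroma} = 0 ⇒ p_{Brew} = 86.75 + 0.25p_{Aroma}.
Similarly p_{Aroma} = 87.25 + 0.25p_{Brew}.
Solving the two reaction functions simultaneously: (1 − (0.25)(0.25))p_{Brew} = 86.75 + 0.25·87.25, so 0.9375p_{Brew} = 108.5625 and p_{Brew} = 115.8.
Then p_{Aroma} = 87.25 + 0.25·115.8 = 116.2.
q_{Brew} = 279 − 2·115.8 + 116.2 = 163.6.

163.6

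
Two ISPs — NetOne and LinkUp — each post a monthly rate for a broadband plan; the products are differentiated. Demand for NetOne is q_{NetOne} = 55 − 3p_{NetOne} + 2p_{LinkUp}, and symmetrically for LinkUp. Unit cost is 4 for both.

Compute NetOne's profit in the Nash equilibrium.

487.6875

NetOne's profit: π = (p_{NetOne} − 4)(55 − 3p_{NetOne} + 2p_{LinkUp}).
∂π/∂p_{NetOne} = 67 − 6p_{NetOne} + 2p_{LinkUp} = 0 ⇒ p_{NetOne} = 67/6 + (1/3)p_{LinkUp}.
Setting p_{NetOne} = p_{LinkUp} in the reaction function: p_{NetOne} = 67/6 + (1/3)p_{NetOne}, so p_{NetOne} = (67/6) / (2/3) = 16.75.
q_{NetOne} = 55 − 3·16.75 + 2·16.75 = 38.25.
Profit = (16.75 − 4)·38.25 = 487.6875.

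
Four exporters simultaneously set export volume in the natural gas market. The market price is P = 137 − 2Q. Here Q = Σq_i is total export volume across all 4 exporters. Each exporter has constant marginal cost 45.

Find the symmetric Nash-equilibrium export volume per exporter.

9.2

A representative exporter's profit is π_i = q_i(137 − 2Q) − 45q_i, with Q = q_i + Σ_{j≠i} q_j.
First-order condition: 92 − 4q_i − 2Σ_{j≠i} q_j = 0.
Imposing symmetry (q_j = q for all j) turns Σ_{j≠i} q_j into 3q, so 92 = 10q and q = 9.2.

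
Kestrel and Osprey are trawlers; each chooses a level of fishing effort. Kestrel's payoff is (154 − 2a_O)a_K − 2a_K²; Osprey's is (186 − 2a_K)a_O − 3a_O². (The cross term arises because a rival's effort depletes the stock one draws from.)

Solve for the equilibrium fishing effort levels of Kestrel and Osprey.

27.6, 21.8

Expanding Kestrel's payoff: 154a_K − 2a_Oa_K − 2a_K².
∂π/∂a_K = 154 − 2a_O − 4a_K = 0, so a_K = 38.5 − 0.5a_O.
Likewise for Osprey: a_O = 31 − (1/3)a_K.
Substituting the second reaction function into the first: a_K = 38.5 − 0.5(31 − (1/3)a_K), which gives (5/6)a_K = 23 ⇒ a_K = 27.6.
Then a_O = 31 − (1/3)·27.6 = 21.8.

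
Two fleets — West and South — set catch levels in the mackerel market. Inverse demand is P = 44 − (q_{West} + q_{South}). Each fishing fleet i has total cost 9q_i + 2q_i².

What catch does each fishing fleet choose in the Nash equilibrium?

5

Fishing fleet West's profit: π = q_{West}(44 − (q_{West} + q_{South})) − 9q_{West} − 2q_{West}².
∂π/∂q_{West} = 35 − 6q_{West} − q_{South} = 0, so q_{West} = 35/6 − (1/6)q_{South}.
The game is symmetric, so in equilibrium q_{South} = q_{West}: the reaction function gives (7/6)q_{West} = 35/6, hence q_{West} = 5.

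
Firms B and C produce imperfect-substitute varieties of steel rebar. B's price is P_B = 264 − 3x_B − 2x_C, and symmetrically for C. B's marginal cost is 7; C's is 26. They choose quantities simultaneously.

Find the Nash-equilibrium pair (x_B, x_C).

33.3125, 28.5625

Firm B's profit: π = x_B(264 − 3x_B − 2x_C) − 7x_B.
∂π/∂x_B = 257 − 6x_B − 2x_C = 0 ⇒ x_B = 257/6 − (1/3)x_C.
Similarly x_C = 119/3 − (1/3)x_B.
Plugging x_C into B's best response: x_B = 257/6 − (1/3)(119/3 − (1/3)x_B) ⇒ (8/9)x_B = 533/18, so x_B = 33.3125.
Then x_C = 119/3 − (1/3)·33.3125 = 28.5625.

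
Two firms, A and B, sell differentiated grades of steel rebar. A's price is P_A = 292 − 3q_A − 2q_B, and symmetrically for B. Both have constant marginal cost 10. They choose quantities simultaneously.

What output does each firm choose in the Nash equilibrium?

35.25

Firm A's profit: π = q_A(292 − 3q_A − 2q_B) − 10q_A.
∂π/∂q_A = 282 − 6q_A − 2q_B = 0 ⇒ q_A = 47 − (1/3)q_B.
Setting q_A = q_B in the reaction function: q_A = 47 − (1/3)q_A, so q_A = 47 / (4/3) = 35.25.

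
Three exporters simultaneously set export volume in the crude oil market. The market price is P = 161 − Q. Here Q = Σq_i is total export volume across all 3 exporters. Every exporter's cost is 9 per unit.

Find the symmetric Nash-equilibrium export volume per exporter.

38

A representative exporter's profit is π_i = q_i(161 − Q) − 9q_i, with Q = q_i + Σ_{j≠i} q_j.
First-order condition: 152 − 2q_i − Σ_{j≠i} q_j = 0.
Imposing symmetry (q_j = q for all j) turns Σ_{j≠i} q_j into 2q, so 152 = 4q and q = 38.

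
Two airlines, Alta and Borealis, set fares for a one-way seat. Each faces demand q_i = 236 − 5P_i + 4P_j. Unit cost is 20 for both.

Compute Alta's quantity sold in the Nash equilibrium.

180

Alta's profit: π = (P_{Alta} − 20)(236 − 5P_{Alta} + 4P_{Borealis}).
∂π/∂P_{Alta} = 336 − 10P_{Alta} + 4P_{Borealis} = 0 ⇒ P_{Alta} = 33.6 + 0.4P_{Borealis}.
By symmetry P_{Borealis} = P_{Alta}; substituting into the reaction function, 0.6P_{Alta} = 33.6 and P_{Alta} = 56.
q_{Alta} = 236 − 5·56 + 4·56 = 180.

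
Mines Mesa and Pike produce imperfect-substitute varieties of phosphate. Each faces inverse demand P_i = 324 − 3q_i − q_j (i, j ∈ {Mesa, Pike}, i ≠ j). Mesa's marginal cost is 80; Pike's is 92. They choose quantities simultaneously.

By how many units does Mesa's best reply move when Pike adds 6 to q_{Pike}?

-1

Mine Mesa's profit: π = q_{Mesa}(324 − 3q_{Mesa} − q_{Pike}) − 80q_{Mesa}.
∂π/∂q_{Mesa} = 244 − 6q_{Mesa} − q_{Pike} = 0 ⇒ q_{Mesa} = 122/3 − (1/6)q_{Pike}.
The reaction-function slope is −1/6, so a 6-unit rise in q_{Pike} moves q_{Mesa} by −1/6 × 6 = −1. Mesa's best response falls — the actions are strategic substitutes.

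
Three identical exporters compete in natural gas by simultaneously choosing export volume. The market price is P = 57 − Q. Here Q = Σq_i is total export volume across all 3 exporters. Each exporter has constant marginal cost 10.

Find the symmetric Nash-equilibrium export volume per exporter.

11.75

A representative exporter's profit is π_i = q_i(57 − Q) − 10q_i, with Q = q_i + Σ_{j≠i} q_j.
First-order condition: 47 − 2q_i − Σ_{j≠i} q_j = 0.
In a symmetric equilibrium every exporter chooses the same q, so Σ_{j≠i} q_j = 2q. The condition becomes 47 − 4q = 0, giving q = 47/4 = 11.75.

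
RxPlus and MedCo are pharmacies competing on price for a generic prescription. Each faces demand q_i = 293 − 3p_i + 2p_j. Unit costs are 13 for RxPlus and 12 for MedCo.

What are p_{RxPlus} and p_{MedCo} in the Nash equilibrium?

RxPlus's profit: π = (p_{RxPlus} − 13)(293 − 3p_{RxPlus} + 2p_{MedCo}).
∂π/∂p_{RxPlus} = 332 − 6p_{RxPlus} + 2p_{MedCo} = 0 ⇒ p_{RxPlus} = 166/3 + (1/3)p_{MedCo}.
Similarly p_{MedCo} = 329/6 + (1/3)p_{RxPlus}.
Plugging p_{MedCo} into RxPlus's best response: p_{RxPlus} = 166/3 + (1/3)(329/6 + (1/3)p_{RxPlus}) ⇒ (8/9)p_{RxPlus} = 1325/18, so p_{RxPlus} = 82.8125.
Then p_{MedCo} = 329/6 + (1/3)·82.8125 = 82.4375.

82.8125, 82.4375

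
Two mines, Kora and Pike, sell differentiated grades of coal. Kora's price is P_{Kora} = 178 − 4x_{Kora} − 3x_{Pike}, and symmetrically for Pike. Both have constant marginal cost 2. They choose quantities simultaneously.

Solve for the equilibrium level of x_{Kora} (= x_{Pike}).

Mine Kora's profit: π = x_{Kora}(178 − 4x_{Kora} − 3x_{Pike}) − 2x_{Kora}.
∂π/∂x_{Kora} = 176 − 8x_{Kora} − 3x_{Pike} = 0 ⇒ x_{Kora} = 22 − 0.375x_{Pike}.
By symmetry x_{Pike} = x_{Kora}; substituting into the reaction function, 1.375x_{Kora} = 22 and x_{Kora} = 16.

16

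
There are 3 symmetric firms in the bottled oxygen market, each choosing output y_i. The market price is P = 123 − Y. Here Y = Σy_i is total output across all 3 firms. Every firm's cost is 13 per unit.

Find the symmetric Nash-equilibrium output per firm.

A representative firm's profit is π_i = y_i(123 − Y) − 13y_i, with Y = y_i + Σ_{j≠i} y_j.
First-order condition: 110 − 2y_i − Σ_{j≠i} y_j = 0.
In a symmetric equilibrium every firm chooses the same y, so Σ_{j≠i} y_j = 2y. The condition becomes 110 − 4y = 0, giving y = 110/4 = 27.5.

27.5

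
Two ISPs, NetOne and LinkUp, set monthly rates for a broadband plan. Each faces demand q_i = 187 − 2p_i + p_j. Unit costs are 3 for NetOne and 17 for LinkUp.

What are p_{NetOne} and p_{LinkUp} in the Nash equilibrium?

66.2, 71.8

NetOne's profit: π = (p_{NetOne} − 3)(187 − 2p_{NetOne} + p_{LinkUp}).
∂π/∂p_{NetOne} = 193 − 4p_{NetOne} + p_{LinkUp} = 0 ⇒ p_{NetOne} = 48.25 + 0.25p_{LinkUp}.
Similarly p_{LinkUp} = 55.25 + 0.25p_{NetOne}.
Plugging p_{LinkUp} into NetOne's best response: p_{NetOne} = 48.25 + 0.25(55.25 + 0.25p_{NetOne}) ⇒ 0.9375p_{NetOne} = 62.0625, so p_{NetOne} = 66.2.
Then p_{LinkUp} = 55.25 + 0.25·66.2 = 71.8.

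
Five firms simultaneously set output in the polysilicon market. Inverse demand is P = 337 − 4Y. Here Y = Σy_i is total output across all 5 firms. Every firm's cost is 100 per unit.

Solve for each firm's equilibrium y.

9.875

A representative firm's profit is π_i = y_i(337 − 4Y) − 100y_i, with Y = y_i + Σ_{j≠i} y_j.
First-order condition: 237 − 8y_i − 4Σ_{j≠i} y_j = 0.
With identical firms, set every y_j = y: then 237 − 8y − 16y = 0, i.e. y = 237/24 = 9.875.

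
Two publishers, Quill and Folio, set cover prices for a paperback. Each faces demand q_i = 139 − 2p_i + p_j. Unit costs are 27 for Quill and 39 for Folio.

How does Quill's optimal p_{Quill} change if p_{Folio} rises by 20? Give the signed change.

Quill's profit: π = (p_{Quill} − 27)(139 − 2p_{Quill} + p_{Folio}).
∂π/∂p_{Quill} = 193 − 4p_{Quill} + p_{Folio} = 0 ⇒ p_{Quill} = 48.25 + 0.25p_{Folio}.
The reaction-function slope is 0.25, so a 20-unit rise in p_{Folio} moves p_{Quill} by 0.25 × 20 = 5. Quill's best response rises — the actions are strategic complements.

5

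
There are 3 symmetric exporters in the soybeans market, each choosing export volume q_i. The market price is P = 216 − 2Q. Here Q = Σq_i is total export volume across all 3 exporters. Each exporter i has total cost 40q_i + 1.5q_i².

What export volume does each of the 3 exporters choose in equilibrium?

16

A representative exporter's profit is π_i = q_i(216 − 2Q) − 40q_i − 1.5q_i², with Q = q_i + Σ_{j≠i} q_j.
First-order condition: 176 − 7q_i − 2Σ_{j≠i} q_j = 0.
In a symmetric equilibrium every exporter chooses the same q, so Σ_{j≠i} q_j = 2q. The condition becomes 176 − 11q = 0, giving q = 176/11 = 16.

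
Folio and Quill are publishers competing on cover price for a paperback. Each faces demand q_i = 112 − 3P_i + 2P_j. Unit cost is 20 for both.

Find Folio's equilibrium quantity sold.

69

Folio's profit: π = (P_{Folio} − 20)(112 − 3P_{Folio} + 2P_{Quill}).
∂π/∂P_{Folio} = 172 − 6P_{Folio} + 2P_{Quill} = 0 ⇒ P_{Folio} = 86/3 + (1/3)P_{Quill}.
The game is symmetric, so in equilibrium P_{Quill} = P_{Folio}: the reaction function gives (2/3)P_{Folio} = 86/3, hence P_{Folio} = 43.
q_{Folio} = 112 − 3·43 + 2·43 = 69.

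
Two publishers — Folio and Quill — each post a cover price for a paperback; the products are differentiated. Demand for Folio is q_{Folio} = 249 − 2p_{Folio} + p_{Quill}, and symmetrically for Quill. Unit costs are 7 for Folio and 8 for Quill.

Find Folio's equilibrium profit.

Folio's profit: π = (p_{Folio} − 7)(249 − 2p_{Folio} + p_{Quill}).
∂π/∂p_{Folio} = 263 − 4p_{Folio} + p_{Quill} = 0 ⇒ p_{Folio} = 65.75 + 0.25p_{Quill}.
Similarly p_{Quill} = 66.25 + 0.25p_{Folio}.
Substituting the second reaction function into the first: p_{Folio} = 65.75 + 0.25(66.25 + 0.25p_{Folio}), which gives 0.9375p_{Folio} = 82.3125 ⇒ p_{Folio} = 87.8.
Then p_{Quill} = 66.25 + 0.25·87.8 = 88.2.
q_{Folio} = 249 − 2·87.8 + 88.2 = 161.6.
Profit = (87.8 − 7)·161.6 = 13057.28.

13057.28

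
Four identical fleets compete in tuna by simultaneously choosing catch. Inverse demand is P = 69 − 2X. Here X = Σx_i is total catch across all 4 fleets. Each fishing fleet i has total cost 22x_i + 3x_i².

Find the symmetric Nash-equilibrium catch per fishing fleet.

A representative fishing fleet's profit is π_i = x_i(69 − 2X) − 22x_i − 3x_i², with X = x_i + Σ_{j≠i} x_j.
First-order condition: 47 − 10x_i − 2Σ_{j≠i} x_j = 0.
With identical fishing fleets, set every x_j = x: then 47 − 10x − 6x = 0, i.e. x = 47/16 = 2.9375.

2.9375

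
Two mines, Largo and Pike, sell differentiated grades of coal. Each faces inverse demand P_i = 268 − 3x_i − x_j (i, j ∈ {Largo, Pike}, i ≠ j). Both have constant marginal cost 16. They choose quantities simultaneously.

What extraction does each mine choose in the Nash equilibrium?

36

Mine Largo's profit: π = x_{Largo}(268 − 3x_{Largo} − x_{Pike}) − 16x_{Largo}.
∂π/∂x_{Largo} = 252 − 6x_{Largo} − x_{Pike} = 0 ⇒ x_{Largo} = 42 − (1/6)x_{Pike}.
The game is symmetric, so in equilibrium x_{Pike} = x_{Largo}: the reaction function gives (7/6)x_{Largo} = 42, hence x_{Largo} = 36.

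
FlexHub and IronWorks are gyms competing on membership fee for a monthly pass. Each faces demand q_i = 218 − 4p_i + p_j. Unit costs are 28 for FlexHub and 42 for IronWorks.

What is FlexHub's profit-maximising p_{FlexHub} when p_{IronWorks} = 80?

51.25

FlexHub's profit: π = (p_{FlexHub} − 28)(218 − 4p_{FlexHub} + p_{IronWorks}).
∂π/∂p_{FlexHub} = 330 − 8p_{FlexHub} + p_{IronWorks} = 0 ⇒ p_{FlexHub} = 41.25 + 0.125p_{IronWorks}.
At p_{IronWorks} = 80: p_{FlexHub} = 41.25 + 0.125·80 = 51.25.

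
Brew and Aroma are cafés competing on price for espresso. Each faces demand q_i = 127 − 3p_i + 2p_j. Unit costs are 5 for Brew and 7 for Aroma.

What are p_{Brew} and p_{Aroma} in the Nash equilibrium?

35.875, 36.625

Brew's profit: π = (p_{Brew} − 5)(127 − 3p_{Brew} + 2p_{Aroma}).
∂π/∂p_{Brew} = 142 − 6p_{Brew} + 2p_{Aroma} = 0 ⇒ p_{Brew} = 71/3 + (1/3)p_{Aroma}.
Similarly p_{Aroma} = 74/3 + (1/3)p_{Brew}.
Plugging p_{Aroma} into Brew's best response: p_{Brew} = 71/3 + (1/3)(74/3 + (1/3)p_{Brew}) ⇒ (8/9)p_{Brew} = 287/9, so p_{Brew} = 35.875.
Then p_{Aroma} = 74/3 + (1/3)·35.875 = 36.625.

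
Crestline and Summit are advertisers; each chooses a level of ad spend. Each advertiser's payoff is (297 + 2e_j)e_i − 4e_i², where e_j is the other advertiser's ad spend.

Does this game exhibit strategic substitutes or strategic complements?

Crestline's payoff is (297 + 2e_S)e_C − 4e_C².
∂π/∂e_C = 297 + 2e_S − 8e_C = 0, so e_C = 37.125 + 0.25e_S.
The best-response slope de_C/de_S = 0.25 > 0: the reaction function is upward-sloping, so the choices are strategic complements.

strategic complements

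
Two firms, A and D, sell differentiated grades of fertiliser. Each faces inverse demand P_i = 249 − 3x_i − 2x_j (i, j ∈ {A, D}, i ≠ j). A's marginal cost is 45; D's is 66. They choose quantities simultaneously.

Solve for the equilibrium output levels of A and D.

26.8125, 21.5625

Firm A's profit: π = x_A(249 − 3x_A − 2x_D) − 45x_A.
∂π/∂x_A = 204 − 6x_A − 2x_D = 0 ⇒ x_A = 34 − (1/3)x_D.
Similarly x_D = 30.5 − (1/3)x_A.
Solving the two reaction functions simultaneously: (1 − (−1/3)(−1/3))x_A = 34 − (1/3)·30.5, so (8/9)x_A = 143/6 and x_A = 26.8125.
Then x_D = 30.5 − (1/3)·26.8125 = 21.5625.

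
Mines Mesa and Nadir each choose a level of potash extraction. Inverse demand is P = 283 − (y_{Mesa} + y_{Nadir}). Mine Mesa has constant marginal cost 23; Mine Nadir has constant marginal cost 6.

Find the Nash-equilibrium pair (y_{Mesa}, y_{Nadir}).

Mine Mesa's profit: π = y_{Mesa}(283 − (y_{Mesa} + y_{Nadir})) − 23y_{Mesa}.
∂π/∂y_{Mesa} = 260 − 2y_{Mesa} − y_{Nadir} = 0, so y_{Mesa} = 130 − 0.5y_{Nadir}.
By the same steps for Nadir: y_{Nadir} = 138.5 − 0.5y_{Mesa}.
Plugging y_{Nadir} into Mesa's best response: y_{Mesa} = 130 − 0.5(138.5 − 0.5y_{Mesa}) ⇒ 0.75y_{Mesa} = 60.75, so y_{Mesa} = 81.
Then y_{Nadir} = 138.5 − 0.5·81 = 98.

81, 98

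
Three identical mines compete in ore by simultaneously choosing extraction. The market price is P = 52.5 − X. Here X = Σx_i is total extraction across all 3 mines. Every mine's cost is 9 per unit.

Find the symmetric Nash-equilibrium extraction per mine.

A representative mine's profit is π_i = x_i(52.5 − X) − 9x_i, with X = x_i + Σ_{j≠i} x_j.
First-order condition: 43.5 − 2x_i − Σ_{j≠i} x_j = 0.
In a symmetric equilibrium every mine chooses the same x, so Σ_{j≠i} x_j = 2x. The condition becomes 43.5 − 4x = 0, giving x = 43.5/4 = 10.875.

10.875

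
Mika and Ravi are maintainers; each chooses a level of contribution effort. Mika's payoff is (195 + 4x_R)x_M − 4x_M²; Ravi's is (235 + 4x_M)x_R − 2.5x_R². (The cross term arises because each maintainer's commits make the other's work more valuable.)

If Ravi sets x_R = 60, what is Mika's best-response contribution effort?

Expanding Mika's payoff: 195x_M + 4x_Rx_M − 4x_M².
∂π/∂x_M = 195 + 4x_R − 8x_M = 0, so x_M = 24.375 + 0.5x_R.
At x_R = 60: x_M = 24.375 + 0.5·60 = 54.375.

54.375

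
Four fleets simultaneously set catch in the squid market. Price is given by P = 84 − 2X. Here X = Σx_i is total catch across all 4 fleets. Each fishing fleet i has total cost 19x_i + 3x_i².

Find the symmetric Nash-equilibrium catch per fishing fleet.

4.0625

A representative fishing fleet's profit is π_i = x_i(84 − 2X) − 19x_i − 3x_i², with X = x_i + Σ_{j≠i} x_j.
First-order condition: 65 − 10x_i − 2Σ_{j≠i} x_j = 0.
With identical fishing fleets, set every x_j = x: then 65 − 10x − 6x = 0, i.e. x = 65/16 = 4.0625.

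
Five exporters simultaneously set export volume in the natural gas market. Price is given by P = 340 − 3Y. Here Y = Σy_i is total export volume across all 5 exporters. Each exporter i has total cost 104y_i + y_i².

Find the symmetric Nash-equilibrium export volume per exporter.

A representative exporter's profit is π_i = y_i(340 − 3Y) − 104y_i − y_i², with Y = y_i + Σ_{j≠i} y_j.
First-order condition: 236 − 8y_i − 3Σ_{j≠i} y_j = 0.
With identical exporters, set every y_j = y: then 236 − 8y − 12y = 0, i.e. y = 236/20 = 11.8.

11.8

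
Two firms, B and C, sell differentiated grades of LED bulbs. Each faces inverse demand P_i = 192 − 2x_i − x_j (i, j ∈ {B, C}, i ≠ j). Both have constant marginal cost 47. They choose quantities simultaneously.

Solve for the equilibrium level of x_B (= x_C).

29

Firm B's profit: π = x_B(192 − 2x_B − x_C) − 47x_B.
∂π/∂x_B = 145 − 4x_B − x_C = 0 ⇒ x_B = 36.25 − 0.25x_C.
By symmetry x_C = x_B; substituting into the reaction function, 1.25x_B = 36.25 and x_B = 29.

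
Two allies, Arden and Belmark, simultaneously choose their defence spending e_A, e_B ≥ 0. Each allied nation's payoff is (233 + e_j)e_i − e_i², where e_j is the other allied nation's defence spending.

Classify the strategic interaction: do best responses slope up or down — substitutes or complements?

Arden's payoff is (233 + e_B)e_A − e_A².
∂π/∂e_A = 233 + e_B − 2e_A = 0, so e_A = 116.5 + 0.5e_B.
The best-response slope de_A/de_B = 0.5 > 0: the reaction function is upward-sloping, so the choices are strategic complements.

strategic complements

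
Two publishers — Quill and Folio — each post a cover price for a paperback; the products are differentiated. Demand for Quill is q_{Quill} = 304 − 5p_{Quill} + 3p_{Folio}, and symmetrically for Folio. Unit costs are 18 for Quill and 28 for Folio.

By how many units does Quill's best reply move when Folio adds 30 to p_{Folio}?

Quill's profit: π = (p_{Quill} − 18)(304 − 5p_{Quill} + 3p_{Folio}).
∂π/∂p_{Quill} = 394 − 10p_{Quill} + 3p_{Folio} = 0 ⇒ p_{Quill} = 39.4 + 0.3p_{Folio}.
The reaction-function slope is 0.3, so a 30-unit rise in p_{Folio} moves p_{Quill} by 0.3 × 30 = 9. Quill's best response rises — the actions are strategic complements.

9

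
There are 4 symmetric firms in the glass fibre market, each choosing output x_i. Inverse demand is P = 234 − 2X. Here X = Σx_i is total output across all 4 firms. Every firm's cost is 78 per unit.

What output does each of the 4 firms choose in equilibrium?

A representative firm's profit is π_i = x_i(234 − 2X) − 78x_i, with X = x_i + Σ_{j≠i} x_j.
First-order condition: 156 − 4x_i − 2Σ_{j≠i} x_j = 0.
Imposing symmetry (x_j = x for all j) turns Σ_{j≠i} x_j into 3x, so 156 = 10x and x = 15.6.

15.6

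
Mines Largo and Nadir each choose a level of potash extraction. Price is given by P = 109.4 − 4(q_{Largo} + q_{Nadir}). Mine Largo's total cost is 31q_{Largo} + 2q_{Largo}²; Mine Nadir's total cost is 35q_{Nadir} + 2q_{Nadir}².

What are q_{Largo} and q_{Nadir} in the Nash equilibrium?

Mine Largo's profit: π = q_{Largo}(109.4 − 4(q_{Largo} + q_{Nadir})) − 31q_{Largo} − 2q_{Largo}².
∂π/∂q_{Largo} = 78.4 − 12q_{Largo} − 4q_{Nadir} = 0, so q_{Largo} = 98/15 − (1/3)q_{Nadir}.
By the same steps for Nadir: q_{Nadir} = 6.2 − (1/3)q_{Largo}.
Substituting the second reaction function into the first: q_{Largo} = 98/15 − (1/3)(6.2 − (1/3)q_{Largo}), which gives (8/9)q_{Largo} = 67/15 ⇒ q_{Largo} = 5.025.
Then q_{Nadir} = 6.2 − (1/3)·5.025 = 4.525.

5.025, 4.525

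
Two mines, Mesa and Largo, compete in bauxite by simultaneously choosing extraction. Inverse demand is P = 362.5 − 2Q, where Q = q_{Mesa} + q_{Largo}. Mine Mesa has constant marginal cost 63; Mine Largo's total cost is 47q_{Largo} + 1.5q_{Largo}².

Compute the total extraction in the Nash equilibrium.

Mine Mesa's profit: π = q_{Mesa}(362.5 − 2(q_{Mesa} + q_{Largo})) − 63q_{Mesa}.
∂π/∂q_{Mesa} = 299.5 − 4q_{Mesa} − 2q_{Largo} = 0, so q_{Mesa} = 74.875 − 0.5q_{Largo}.
For Largo: ∂π/∂q_{Largo} = 315.5 − 7q_{Largo} − 2q_{Mesa} = 0 ⇒ q_{Largo} = 631/14 − (2/7)q_{Mesa}.
Solving the two reaction functions simultaneously: (1 − (−0.5)(−2/7))q_{Mesa} = 74.875 − 0.5·(631/14), so (6/7)q_{Mesa} = 2931/56 and q_{Mesa} = 61.0625.
Then q_{Largo} = 631/14 − (2/7)·61.0625 = 27.625.
Total extraction: 61.0625 + 27.625 = 88.6875.

88.6875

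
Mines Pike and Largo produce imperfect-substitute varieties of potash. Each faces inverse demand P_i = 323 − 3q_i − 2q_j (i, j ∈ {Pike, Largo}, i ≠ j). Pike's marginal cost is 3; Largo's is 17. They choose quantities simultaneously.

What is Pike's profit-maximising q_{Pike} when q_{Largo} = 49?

Mine Pike's profit: π = q_{Pike}(323 − 3q_{Pike} − 2q_{Largo}) − 3q_{Pike}.
∂π/∂q_{Pike} = 320 − 6q_{Pike} − 2q_{Largo} = 0 ⇒ q_{Pike} = 160/3 − (1/3)q_{Largo}.
At q_{Largo} = 49: q_{Pike} = 160/3 − (1/3)·49 = 37.

37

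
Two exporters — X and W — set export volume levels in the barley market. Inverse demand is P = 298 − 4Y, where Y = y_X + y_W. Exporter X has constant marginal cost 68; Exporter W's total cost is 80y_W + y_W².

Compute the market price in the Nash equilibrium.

Exporter X's profit: π = y_X(298 − 4(y_X + y_W)) − 68y_X.
∂π/∂y_X = 230 − 8y_X − 4y_W = 0, so y_X = 28.75 − 0.5y_W.
For W: ∂π/∂y_W = 218 − 10y_W − 4y_X = 0 ⇒ y_W = 21.8 − 0.4y_X.
Substituting the second reaction function into the first: y_X = 28.75 − 0.5(21.8 − 0.4y_X), which gives 0.8y_X = 17.85 ⇒ y_X = 22.3125.
Then y_W = 21.8 − 0.4·22.3125 = 12.875.
Equilibrium price: P = 298 − 4·35.1875 = 157.25.

157.25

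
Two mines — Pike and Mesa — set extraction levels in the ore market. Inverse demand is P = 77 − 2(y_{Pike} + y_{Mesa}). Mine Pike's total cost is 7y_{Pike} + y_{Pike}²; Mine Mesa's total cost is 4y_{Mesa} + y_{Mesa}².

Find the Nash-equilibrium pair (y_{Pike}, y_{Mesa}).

Mine Pike's profit: π = y_{Pike}(77 − 2(y_{Pike} + y_{Mesa})) − 7y_{Pike} − y_{Pike}².
∂π/∂y_{Pike} = 70 − 6y_{Pike} − 2y_{Mesa} = 0, so y_{Pike} = 35/3 − (1/3)y_{Mesa}.
By the same steps for Mesa: y_{Mesa} = 73/6 − (1/3)y_{Pike}.
Plugging y_{Mesa} into Pike's best response: y_{Pike} = 35/3 − (1/3)(73/6 − (1/3)y_{Pike}) ⇒ (8/9)y_{Pike} = 137/18, so y_{Pike} = 8.5625.
Then y_{Mesa} = 73/6 − (1/3)·8.5625 = 9.3125.

8.5625, 9.3125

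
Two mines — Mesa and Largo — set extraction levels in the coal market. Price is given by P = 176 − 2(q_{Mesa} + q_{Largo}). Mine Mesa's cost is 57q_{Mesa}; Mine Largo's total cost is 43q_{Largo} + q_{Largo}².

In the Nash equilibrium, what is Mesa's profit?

Mine Mesa's profit: π = q_{Mesa}(176 − 2(q_{Mesa} + q_{Largo})) − 57q_{Mesa}.
∂π/∂q_{Mesa} = 119 − 4q_{Mesa} − 2q_{Largo} = 0, so q_{Mesa} = 29.75 − 0.5q_{Largo}.
For Largo: ∂π/∂q_{Largo} = 133 − 6q_{Largo} − 2q_{Mesa} = 0 ⇒ q_{Largo} = 133/6 − (1/3)q_{Mesa}.
Substituting the second reaction function into the first: q_{Mesa} = 29.75 − 0.5(133/6 − (1/3)q_{Mesa}), which gives (5/6)q_{Mesa} = 56/3 ⇒ q_{Mesa} = 22.4.
Then q_{Largo} = 133/6 − (1/3)·22.4 = 14.7.
Price P = 176 − 2·37.1 = 101.8.
Mesa's profit: (101.8 − 57)·22.4 = 1003.52.

1003.52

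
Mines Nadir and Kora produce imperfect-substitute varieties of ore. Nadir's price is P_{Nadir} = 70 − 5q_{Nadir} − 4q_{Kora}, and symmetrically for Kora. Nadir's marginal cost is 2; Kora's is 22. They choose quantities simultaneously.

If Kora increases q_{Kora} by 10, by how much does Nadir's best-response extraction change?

Mine Nadir's profit: π = q_{Nadir}(70 − 5q_{Nadir} − 4q_{Kora}) − 2q_{Nadir}.
∂π/∂q_{Nadir} = 68 − 10q_{Nadir} − 4q_{Kora} = 0 ⇒ q_{Nadir} = 6.8 − 0.4q_{Kora}.
The reaction-function slope is −0.4, so a 10-unit rise in q_{Kora} moves q_{Nadir} by −0.4 × 10 = −4. Nadir's best response falls — the actions are strategic substitutes.

-4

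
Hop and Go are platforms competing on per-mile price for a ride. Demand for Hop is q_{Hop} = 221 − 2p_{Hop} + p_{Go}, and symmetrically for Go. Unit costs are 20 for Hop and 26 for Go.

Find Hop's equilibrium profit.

Hop's profit: π = (p_{Hop} − 20)(221 − 2p_{Hop} + p_{Go}).
∂π/∂p_{Hop} = 261 − 4p_{Hop} + p_{Go} = 0 ⇒ p_{Hop} = 65.25 + 0.25p_{Go}.
Similarly p_{Go} = 68.25 + 0.25p_{Hop}.
Substituting the second reaction function into the first: p_{Hop} = 65.25 + 0.25(68.25 + 0.25p_{Hop}), which gives 0.9375p_{Hop} = 82.3125 ⇒ p_{Hop} = 87.8.
Then p_{Go} = 68.25 + 0.25·87.8 = 90.2.
q_{Hop} = 221 − 2·87.8 + 90.2 = 135.6.
Profit = (87.8 − 20)·135.6 = 9193.68.

9193.68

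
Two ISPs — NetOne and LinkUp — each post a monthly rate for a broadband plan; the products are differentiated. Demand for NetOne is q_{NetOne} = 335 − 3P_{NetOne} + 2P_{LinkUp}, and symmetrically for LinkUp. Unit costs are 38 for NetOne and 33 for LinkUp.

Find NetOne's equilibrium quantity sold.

219.9375

NetOne's profit: π = (P_{NetOne} − 38)(335 − 3P_{NetOne} + 2P_{LinkUp}).
∂π/∂P_{NetOne} = 449 − 6P_{NetOne} + 2P_{LinkUp} = 0 ⇒ P_{NetOne} = 449/6 + (1/3)P_{LinkUp}.
Similarly P_{LinkUp} = 217/3 + (1/3)P_{NetOne}.
Plugging P_{LinkUp} into NetOne's best response: P_{NetOne} = 449/6 + (1/3)(217/3 + (1/3)P_{NetOne}) ⇒ (8/9)P_{NetOne} = 1781/18, so P_{NetOne} = 111.3125.
Then P_{LinkUp} = 217/3 + (1/3)·111.3125 = 109.4375.
q_{NetOne} = 335 − 3·111.3125 + 2·109.4375 = 219.9375.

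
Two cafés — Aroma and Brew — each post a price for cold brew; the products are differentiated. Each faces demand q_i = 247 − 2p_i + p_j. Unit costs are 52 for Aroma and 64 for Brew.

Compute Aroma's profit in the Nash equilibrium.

8871.12

Aroma's profit: π = (p_{Aroma} − 52)(247 − 2p_{Aroma} + p_{Brew}).
∂π/∂p_{Aroma} = 351 − 4p_{Aroma} + p_{Brew} = 0 ⇒ p_{Aroma} = 87.75 + 0.25p_{Brew}.
Similarly p_{Brew} = 93.75 + 0.25p_{Aroma}.
Plugging p_{Brew} into Aroma's best response: p_{Aroma} = 87.75 + 0.25(93.75 + 0.25p_{Aroma}) ⇒ 0.9375p_{Aroma} = 111.1875, so p_{Aroma} = 118.6.
Then p_{Brew} = 93.75 + 0.25·118.6 = 123.4.
q_{Aroma} = 247 − 2·118.6 + 123.4 = 133.2.
Profit = (118.6 − 52)·133.2 = 8871.12.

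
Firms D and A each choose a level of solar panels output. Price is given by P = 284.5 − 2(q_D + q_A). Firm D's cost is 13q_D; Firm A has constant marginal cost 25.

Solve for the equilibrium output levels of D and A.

47.25, 41.25

Firm D's profit: π = q_D(284.5 − 2(q_D + q_A)) − 13q_D.
∂π/∂q_D = 271.5 − 4q_D − 2q_A = 0, so q_D = 67.875 − 0.5q_A.
By the same steps for A: q_A = 64.875 − 0.5q_D.
Plugging q_A into D's best response: q_D = 67.875 − 0.5(64.875 − 0.5q_D) ⇒ 0.75q_D = 35.4375, so q_D = 47.25.
Then q_A = 64.875 − 0.5·47.25 = 41.25.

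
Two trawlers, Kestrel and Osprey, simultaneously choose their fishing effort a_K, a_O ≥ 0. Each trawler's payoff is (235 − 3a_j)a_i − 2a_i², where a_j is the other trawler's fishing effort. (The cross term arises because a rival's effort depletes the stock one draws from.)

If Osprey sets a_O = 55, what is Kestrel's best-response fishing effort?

Kestrel's payoff is (235 − 3a_O)a_K − 2a_K².
∂π/∂a_K = 235 − 3a_O − 4a_K = 0, so a_K = 58.75 − 0.75a_O.
At a_O = 55: a_K = 58.75 − 0.75·55 = 17.5.

17.5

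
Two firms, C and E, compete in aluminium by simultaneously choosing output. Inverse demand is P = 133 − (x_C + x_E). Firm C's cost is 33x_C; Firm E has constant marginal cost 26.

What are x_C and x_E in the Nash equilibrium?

31, 38

Firm C's profit: π = x_C(133 − (x_C + x_E)) − 33x_C.
∂π/∂x_C = 100 − 2x_C − x_E = 0, so x_C = 50 − 0.5x_E.
By the same steps for E: x_E = 53.5 − 0.5x_C.
Plugging x_E into C's best response: x_C = 50 − 0.5(53.5 − 0.5x_C) ⇒ 0.75x_C = 23.25, so x_C = 31.
Then x_E = 53.5 − 0.5·31 = 38.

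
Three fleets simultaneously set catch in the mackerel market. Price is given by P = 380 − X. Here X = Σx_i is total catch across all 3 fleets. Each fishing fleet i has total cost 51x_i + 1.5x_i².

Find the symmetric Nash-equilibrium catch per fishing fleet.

47

A representative fishing fleet's profit is π_i = x_i(380 − X) − 51x_i − 1.5x_i², with X = x_i + Σ_{j≠i} x_j.
First-order condition: 329 − 5x_i − Σ_{j≠i} x_j = 0.
Imposing symmetry (x_j = x for all j) turns Σ_{j≠i} x_j into 2x, so 329 = 7x and x = 47.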